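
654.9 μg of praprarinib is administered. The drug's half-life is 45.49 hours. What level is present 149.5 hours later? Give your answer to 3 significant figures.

Number of half-lives: n = 149.5/45.49 ≈ 3.2864.
Remaining = 654.9 × (1/2)^3.2864 = 654.9 × 0.10249 ≈ 67.121 μg.

67.1 μg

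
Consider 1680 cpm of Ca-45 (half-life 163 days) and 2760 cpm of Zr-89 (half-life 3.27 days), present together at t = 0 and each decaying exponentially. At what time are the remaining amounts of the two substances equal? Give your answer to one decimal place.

Set 1680·(1/2)^(t/163) = 2760·(1/2)^(t/3.27).
Taking log₂: log₂(1680/2760) = t·(1/163 − 1/3.27).
log₂(0.6087) = -0.71621; 1/163 − 1/3.27 = -0.29968.
t = -0.71621 / -0.29968 ≈ 2.3899 days.

2.4 days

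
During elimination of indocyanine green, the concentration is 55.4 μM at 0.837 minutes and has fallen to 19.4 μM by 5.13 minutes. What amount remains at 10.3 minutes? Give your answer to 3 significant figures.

5.48 μM

Over Δt = 5.13 − 0.837 = 4.293 minutes, the level fell by a factor of 55.4/19.4 ≈ 2.8557.
n = log₂(2.8557) ≈ 1.5138 half-lives, so t½ = 4.293/1.5138 ≈ 2.8359 minutes.
From t = 5.13 to t = 10.3: 19.4 × (1/2)^((10.3−5.13)/2.8359) ≈ 5.4828 μM.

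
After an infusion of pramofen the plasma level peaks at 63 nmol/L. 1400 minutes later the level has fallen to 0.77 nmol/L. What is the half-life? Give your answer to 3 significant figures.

A/A₀ = 0.77/63 ≈ 0.012222.
n = log₂(81.818) ≈ 6.3543 half-lives elapsed in 1400 minutes.
t½ = 1400/6.3543 ≈ 220.32 minutes.

220 minutes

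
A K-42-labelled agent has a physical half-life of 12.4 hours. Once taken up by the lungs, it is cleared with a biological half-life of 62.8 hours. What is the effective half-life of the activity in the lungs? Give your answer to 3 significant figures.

10.4 hours

1/t_eff = 1/t_phys + 1/t_biol = 1/12.4 + 1/62.8 = 0.096569 per hour.
t_eff = 12.4 × 62.8 / (12.4 + 62.8) ≈ 10.355 hours.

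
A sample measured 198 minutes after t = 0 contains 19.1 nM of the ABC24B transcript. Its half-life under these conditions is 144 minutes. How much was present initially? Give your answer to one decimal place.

49.5 nM

Number of half-lives elapsed: n = 198/144 ≈ 1.375.
A₀ = A × 2^n = 19.1 × 2^1.375 = 19.1 × 2.5937 ≈ 49.539 nM.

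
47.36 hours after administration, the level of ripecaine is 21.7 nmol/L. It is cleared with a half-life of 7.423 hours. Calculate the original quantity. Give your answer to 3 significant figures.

Number of half-lives elapsed: n = 47.36/7.423 ≈ 6.3802.
A₀ = A × 2^n = 21.7 × 2^6.3802 = 21.7 × 83.296 ≈ 1807.5 nmol/L.

1810 nmol/L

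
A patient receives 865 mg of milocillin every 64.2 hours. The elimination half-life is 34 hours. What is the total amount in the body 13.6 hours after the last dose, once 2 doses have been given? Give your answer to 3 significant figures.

The 2 doses were given 77.8, 13.6 hours ago.
Total = 865·(1/2)^(77.8/34) + 865·(1/2)^(13.6/34)
      = 177.09 + 655.55 ≈ 832.64 mg.

833 mg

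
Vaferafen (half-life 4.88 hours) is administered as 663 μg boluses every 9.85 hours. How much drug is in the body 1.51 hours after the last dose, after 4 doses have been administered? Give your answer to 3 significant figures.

708 μg

The 4 doses were given 31.06, 21.21, 11.36, 1.51 hours ago.
Total = 663·(1/2)^(31.06/4.88) + 663·(1/2)^(21.21/4.88) + 663·(1/2)^(11.36/4.88) + 663·(1/2)^(1.51/4.88)
      = 8.0451 + 32.594 + 132.06 + 535.02 ≈ 707.71 μg.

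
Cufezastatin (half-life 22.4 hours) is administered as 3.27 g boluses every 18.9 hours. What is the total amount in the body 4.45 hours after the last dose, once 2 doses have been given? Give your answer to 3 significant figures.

4.44 g

The 2 doses were given 23.35, 4.45 hours ago.
Total = 3.27·(1/2)^(23.35/22.4) + 3.27·(1/2)^(4.45/22.4)
      = 1.5876 + 2.8493 ≈ 4.437 g.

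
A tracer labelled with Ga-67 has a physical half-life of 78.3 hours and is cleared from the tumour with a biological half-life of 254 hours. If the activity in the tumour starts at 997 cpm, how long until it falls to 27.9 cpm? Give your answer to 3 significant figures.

1/t_eff = 1/t_phys + 1/t_biol = 1/78.3 + 1/254 = 0.016708 per hour.
t_eff = 78.3 × 254 / (78.3 + 254) ≈ 59.85 hours.
n = log₂(997/27.9) ≈ 5.1593; t = 5.1593 × 59.85 ≈ 308.78 hours.

309 hours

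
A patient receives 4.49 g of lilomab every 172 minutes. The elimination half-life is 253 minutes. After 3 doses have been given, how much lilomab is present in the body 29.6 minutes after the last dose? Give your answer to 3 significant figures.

8.34 g

The 3 doses were given 373.6, 201.6, 29.6 minutes ago.
Total = 4.49·(1/2)^(373.6/253) + 4.49·(1/2)^(201.6/253) + 4.49·(1/2)^(29.6/253)
      = 1.6133 + 2.5845 + 4.1403 ≈ 8.3381 g.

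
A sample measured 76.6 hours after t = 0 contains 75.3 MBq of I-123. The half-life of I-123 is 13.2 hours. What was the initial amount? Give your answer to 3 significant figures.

Number of half-lives elapsed: n = 76.6/13.2 ≈ 5.803.
A₀ = A × 2^n = 75.3 × 2^5.803 = 75.3 × 55.832 ≈ 4204.2 MBq.

4200 MBq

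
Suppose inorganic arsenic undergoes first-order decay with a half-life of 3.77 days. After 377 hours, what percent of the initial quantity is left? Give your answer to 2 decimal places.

377 hours = 15.7083 days.
n = 15.7083/3.77 ≈ 4.1667 half-lives.
Fraction remaining = (1/2)^4.1667 ≈ 0.055681, i.e. 5.5681%.

5.57%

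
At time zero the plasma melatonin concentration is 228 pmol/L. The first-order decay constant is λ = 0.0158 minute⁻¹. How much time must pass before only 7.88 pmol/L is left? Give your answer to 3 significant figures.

t½ = ln 2 / λ = 0.69315 / 0.0158 ≈ 43.87 minutes.
Fraction remaining = 7.88/228 ≈ 0.034561.
n = log₂(228/7.88) = ln(28.934)/ln 2 ≈ 4.8547 half-lives.
t = n × t½ = 4.8547 × 43.87 ≈ 212.98 minutes.

213 minutes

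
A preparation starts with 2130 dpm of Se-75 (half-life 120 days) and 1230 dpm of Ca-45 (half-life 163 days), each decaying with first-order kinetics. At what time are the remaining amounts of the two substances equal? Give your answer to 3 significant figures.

Set 2130·(1/2)^(t/120) = 1230·(1/2)^(t/163).
Taking log₂: log₂(2130/1230) = t·(1/120 − 1/163).
log₂(1.7317) = 0.7922; 1/120 − 1/163 = 0.0021984.
t = 0.7922 / 0.0021984 ≈ 360.36 days.

360 days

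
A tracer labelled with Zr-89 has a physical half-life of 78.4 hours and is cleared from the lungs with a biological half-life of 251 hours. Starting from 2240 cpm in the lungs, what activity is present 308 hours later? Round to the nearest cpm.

63 cpm

1/t_eff = 1/t_phys + 1/t_biol = 1/78.4 + 1/251 = 0.016739 per hour.
t_eff = 78.4 × 251 / (78.4 + 251) ≈ 59.74 hours.
Remaining = 2240 × (1/2)^(308/59.74) = 2240 × (1/2)^5.1557 ≈ 62.84 cpm.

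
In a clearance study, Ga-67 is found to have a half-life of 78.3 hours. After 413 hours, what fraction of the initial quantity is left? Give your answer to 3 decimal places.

n = 413/78.3 ≈ 5.2746 half-lives.
Fraction remaining = (1/2)^5.2746 ≈ 0.025834.

0.026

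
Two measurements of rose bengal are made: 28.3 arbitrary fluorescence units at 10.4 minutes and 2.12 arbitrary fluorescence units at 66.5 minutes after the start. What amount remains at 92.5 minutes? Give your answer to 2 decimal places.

Over Δt = 66.5 − 10.4 = 56.1 minutes, the level fell by a factor of 28.3/2.12 ≈ 13.349.
n = log₂(13.349) ≈ 3.7387 half-lives, so t½ = 56.1/3.7387 ≈ 15.005 minutes.
From t = 66.5 to t = 92.5: 2.12 × (1/2)^((92.5−66.5)/15.005) ≈ 0.63788 arbitrary fluorescence units.

0.64 arbitrary fluorescence units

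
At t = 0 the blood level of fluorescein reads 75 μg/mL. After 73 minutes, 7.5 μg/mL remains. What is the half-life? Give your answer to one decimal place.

A/A₀ = 7.5/75 ≈ 0.1.
n = log₂(10) ≈ 3.3219 half-lives elapsed in 73 minutes.
t½ = 73/3.3219 ≈ 21.975 minutes.

22.0 minutes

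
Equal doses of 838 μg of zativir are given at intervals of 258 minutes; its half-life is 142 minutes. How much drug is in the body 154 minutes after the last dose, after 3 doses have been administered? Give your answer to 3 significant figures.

539 μg

The 3 doses were given 670, 412, 154 minutes ago.
Total = 838·(1/2)^(670/142) + 838·(1/2)^(412/142) + 838·(1/2)^(154/142)
      = 31.834 + 112.16 + 395.16 ≈ 539.15 μg.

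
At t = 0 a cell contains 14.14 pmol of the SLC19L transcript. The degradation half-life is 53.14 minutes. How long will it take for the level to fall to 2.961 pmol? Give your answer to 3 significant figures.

120 minutes

Fraction remaining = 2.961/14.14 ≈ 0.20941.
n = log₂(14.14/2.961) = ln(4.7754)/ln 2 ≈ 2.2556 half-lives.
t = n × t½ = 2.2556 × 53.14 ≈ 119.86 minutes.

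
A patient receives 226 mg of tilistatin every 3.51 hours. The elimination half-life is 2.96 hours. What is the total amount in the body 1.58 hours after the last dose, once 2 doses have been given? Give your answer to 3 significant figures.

225 mg

The 2 doses were given 5.09, 1.58 hours ago.
Total = 226·(1/2)^(5.09/2.96) + 226·(1/2)^(1.58/2.96)
      = 68.621 + 156.11 ≈ 224.73 mg.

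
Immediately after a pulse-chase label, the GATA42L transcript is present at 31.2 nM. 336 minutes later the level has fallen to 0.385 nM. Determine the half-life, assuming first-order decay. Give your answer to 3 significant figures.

53.0 minutes

A/A₀ = 0.385/31.2 ≈ 0.01234.
n = log₂(81.039) ≈ 6.3405 half-lives elapsed in 336 minutes.
t½ = 336/6.3405 ≈ 52.992 minutes.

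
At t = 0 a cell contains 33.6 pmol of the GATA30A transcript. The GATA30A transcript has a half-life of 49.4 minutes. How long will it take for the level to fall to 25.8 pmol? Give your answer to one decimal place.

Fraction remaining = 25.8/33.6 ≈ 0.76786.
n = log₂(33.6/25.8) = ln(1.3023)/ln 2 ≈ 0.38109 half-lives.
t = n × t½ = 0.38109 × 49.4 ≈ 18.826 minutes.

18.8 minutes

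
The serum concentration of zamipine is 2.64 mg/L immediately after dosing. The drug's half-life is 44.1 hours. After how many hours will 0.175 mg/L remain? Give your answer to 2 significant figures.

Fraction remaining = 0.175/2.64 ≈ 0.066288.
n = log₂(2.64/0.175) = ln(15.086)/ln 2 ≈ 3.9151 half-lives.
t = n × t½ = 3.9151 × 44.1 ≈ 172.66 hours.

170 hours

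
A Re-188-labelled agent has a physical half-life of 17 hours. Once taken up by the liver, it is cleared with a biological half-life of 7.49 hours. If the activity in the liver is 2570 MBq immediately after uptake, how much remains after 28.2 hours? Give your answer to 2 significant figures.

1/t_eff = 1/t_phys + 1/t_biol = 1/17 + 1/7.49 = 0.19233 per hour.
t_eff = 17 × 7.49 / (17 + 7.49) ≈ 5.1993 hours.
Remaining = 2570 × (1/2)^(28.2/5.1993) = 2570 × (1/2)^5.4238 ≈ 59.868 MBq.

60 MBq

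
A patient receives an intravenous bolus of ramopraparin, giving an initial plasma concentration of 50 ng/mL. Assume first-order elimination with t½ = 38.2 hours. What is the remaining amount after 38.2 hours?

25 ng/mL

Elapsed time is 1 half-life (38.2/38.2).
Each half-life halves the amount: 50 × (1/2)^1 = 50/2 = 25 ng/mL.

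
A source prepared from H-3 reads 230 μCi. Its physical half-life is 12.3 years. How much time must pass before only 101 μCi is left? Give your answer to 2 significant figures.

Fraction remaining = 101/230 ≈ 0.43913.
n = log₂(230/101) = ln(2.2772)/ln 2 ≈ 1.1873 half-lives.
t = n × t½ = 1.1873 × 12.3 ≈ 14.604 years.

15 years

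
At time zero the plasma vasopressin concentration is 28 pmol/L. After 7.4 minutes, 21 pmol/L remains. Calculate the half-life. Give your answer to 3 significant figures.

17.8 minutes

A/A₀ = 21/28 ≈ 0.75.
n = log₂(1.3333) ≈ 0.41504 half-lives elapsed in 7.4 minutes.
t½ = 7.4/0.41504 ≈ 17.83 minutes.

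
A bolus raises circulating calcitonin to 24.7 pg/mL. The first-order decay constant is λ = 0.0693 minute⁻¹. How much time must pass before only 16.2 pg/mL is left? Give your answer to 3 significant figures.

6.09 minutes

t½ = ln 2 / λ = 0.69315 / 0.0693 ≈ 10.002 minutes.
Fraction remaining = 16.2/24.7 ≈ 0.65587.
n = log₂(24.7/16.2) = ln(1.5247)/ln 2 ≈ 0.60852 half-lives.
t = n × t½ = 0.60852 × 10.002 ≈ 6.0865 minutes.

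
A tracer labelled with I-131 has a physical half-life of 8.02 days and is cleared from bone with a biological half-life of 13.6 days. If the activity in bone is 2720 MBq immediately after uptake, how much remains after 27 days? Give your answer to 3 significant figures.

66.6 MBq

1/t_eff = 1/t_phys + 1/t_biol = 1/8.02 + 1/13.6 = 0.19822 per day.
t_eff = 8.02 × 13.6 / (8.02 + 13.6) ≈ 5.045 days.
Remaining = 2720 × (1/2)^(27/5.045) = 2720 × (1/2)^5.3519 ≈ 66.603 MBq.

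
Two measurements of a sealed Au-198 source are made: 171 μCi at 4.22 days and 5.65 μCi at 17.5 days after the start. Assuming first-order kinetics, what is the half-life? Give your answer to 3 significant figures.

2.70 days

Over Δt = 17.5 − 4.22 = 13.28 days, the level fell by a factor of 171/5.65 ≈ 30.265.
n = log₂(30.265) ≈ 4.9196 half-lives, so t½ = 13.28/4.9196 ≈ 2.6994 days.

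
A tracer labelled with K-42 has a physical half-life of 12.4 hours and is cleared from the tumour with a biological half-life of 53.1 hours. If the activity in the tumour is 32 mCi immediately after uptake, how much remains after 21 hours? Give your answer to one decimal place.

1/t_eff = 1/t_phys + 1/t_biol = 1/12.4 + 1/53.1 = 0.099478 per hour.
t_eff = 12.4 × 53.1 / (12.4 + 53.1) ≈ 10.053 hours.
Remaining = 32 × (1/2)^(21/10.053) = 32 × (1/2)^2.089 ≈ 7.5212 mCi.

7.5 mCi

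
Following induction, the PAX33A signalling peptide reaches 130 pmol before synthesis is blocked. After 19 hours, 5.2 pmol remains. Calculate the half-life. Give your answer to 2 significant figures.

A/A₀ = 5.2/130 ≈ 0.04.
n = log₂(25) ≈ 4.6439 half-lives elapsed in 19 hours.
t½ = 19/4.6439 ≈ 4.0914 hours.

4.1 hours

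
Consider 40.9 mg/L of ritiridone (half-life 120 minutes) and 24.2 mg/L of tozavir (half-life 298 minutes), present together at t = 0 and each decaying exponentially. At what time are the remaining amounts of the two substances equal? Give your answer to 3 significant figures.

Set 40.9·(1/2)^(t/120) = 24.2·(1/2)^(t/298).
Taking log₂: log₂(40.9/24.2) = t·(1/120 − 1/298).
log₂(1.6901) = 0.75709; 1/120 − 1/298 = 0.0049776.
t = 0.75709 / 0.0049776 ≈ 152.1 minutes.

152 minutes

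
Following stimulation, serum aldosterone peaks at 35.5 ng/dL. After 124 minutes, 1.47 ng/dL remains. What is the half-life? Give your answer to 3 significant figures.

A/A₀ = 1.47/35.5 ≈ 0.041408.
n = log₂(24.15) ≈ 4.5939 half-lives elapsed in 124 minutes.
t½ = 124/4.5939 ≈ 26.992 minutes.

27.0 minutes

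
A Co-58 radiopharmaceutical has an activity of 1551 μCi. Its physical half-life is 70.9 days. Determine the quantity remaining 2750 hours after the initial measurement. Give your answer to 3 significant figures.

Convert the elapsed time: 2750 hours = 114.583 days.
Number of half-lives: n = 114.583/70.9 ≈ 1.6161.
Remaining = 1551 × (1/2)^1.6161 = 1551 × 0.32621 ≈ 505.95 μCi.

506 μCi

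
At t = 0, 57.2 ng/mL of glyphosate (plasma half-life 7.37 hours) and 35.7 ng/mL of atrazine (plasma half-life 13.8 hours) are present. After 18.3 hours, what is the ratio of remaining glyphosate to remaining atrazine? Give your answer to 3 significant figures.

0.719

glyphosate: 57.2 × (1/2)^(18.3/7.37) = 57.2 × (1/2)^2.483 ≈ 10.231 ng/mL.
atrazine: 35.7 × (1/2)^(18.3/13.8) = 35.7 × (1/2)^1.3261 ≈ 14.239 ng/mL.
Ratio ≈ 10.231 / 14.239 ≈ 0.71854.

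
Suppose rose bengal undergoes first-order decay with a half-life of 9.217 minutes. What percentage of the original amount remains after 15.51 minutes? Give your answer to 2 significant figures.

n = 15.51/9.217 ≈ 1.6828 half-lives.
Fraction remaining = (1/2)^1.6828 ≈ 0.31149, i.e. 31.149%.

31%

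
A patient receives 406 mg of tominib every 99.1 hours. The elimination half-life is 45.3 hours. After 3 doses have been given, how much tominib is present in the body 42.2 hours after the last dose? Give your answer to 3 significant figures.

270 mg

The 3 doses were given 240.4, 141.3, 42.2 hours ago.
Total = 406·(1/2)^(240.4/45.3) + 406·(1/2)^(141.3/45.3) + 406·(1/2)^(42.2/45.3)
      = 10.257 + 46.725 + 212.86 ≈ 269.84 mg.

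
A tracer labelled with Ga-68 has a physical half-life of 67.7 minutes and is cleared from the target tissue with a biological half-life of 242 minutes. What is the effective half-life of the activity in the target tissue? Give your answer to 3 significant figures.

1/t_eff = 1/t_phys + 1/t_biol = 1/67.7 + 1/242 = 0.018903 per minute.
t_eff = 67.7 × 242 / (67.7 + 242) ≈ 52.901 minutes.

52.9 minutes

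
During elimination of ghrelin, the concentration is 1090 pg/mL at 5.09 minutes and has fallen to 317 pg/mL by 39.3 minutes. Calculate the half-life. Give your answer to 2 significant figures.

Over Δt = 39.3 − 5.09 = 34.21 minutes, the level fell by a factor of 1090/317 ≈ 3.4385.
n = log₂(3.4385) ≈ 1.7818 half-lives, so t½ = 34.21/1.7818 ≈ 19.2 minutes.

19 minutes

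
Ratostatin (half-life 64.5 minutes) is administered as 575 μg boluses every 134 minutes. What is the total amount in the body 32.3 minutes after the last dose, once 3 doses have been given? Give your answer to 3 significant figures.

The 3 doses were given 300.3, 166.3, 32.3 minutes ago.
Total = 575·(1/2)^(300.3/64.5) + 575·(1/2)^(166.3/64.5) + 575·(1/2)^(32.3/64.5)
      = 22.81 + 96.277 + 406.37 ≈ 525.46 μg.

525 μg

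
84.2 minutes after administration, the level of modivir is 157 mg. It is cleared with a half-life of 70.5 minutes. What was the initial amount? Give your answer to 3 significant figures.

359 mg

Number of half-lives elapsed: n = 84.2/70.5 ≈ 1.1943.
A₀ = A × 2^n = 157 × 2^1.1943 = 157 × 2.2884 ≈ 359.28 mg.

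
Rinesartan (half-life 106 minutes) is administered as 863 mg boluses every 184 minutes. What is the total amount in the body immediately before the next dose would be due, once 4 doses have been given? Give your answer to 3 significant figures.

The 4 doses were given 736, 552, 368, 184 minutes ago.
Total = 863·(1/2)^(736/106) + 863·(1/2)^(552/106) + 863·(1/2)^(368/106) + 863·(1/2)^(184/106)
      = 7.012 + 23.355 + 77.79 + 259.1 ≈ 367.26 mg.

367 mg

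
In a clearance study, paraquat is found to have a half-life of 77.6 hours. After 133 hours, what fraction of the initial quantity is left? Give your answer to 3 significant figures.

n = 133/77.6 ≈ 1.7139 half-lives.
Fraction remaining = (1/2)^1.7139 ≈ 0.30483.

0.305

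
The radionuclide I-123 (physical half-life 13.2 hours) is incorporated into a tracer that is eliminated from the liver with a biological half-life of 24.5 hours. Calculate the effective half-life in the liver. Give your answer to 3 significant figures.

1/t_eff = 1/t_phys + 1/t_biol = 1/13.2 + 1/24.5 = 0.11657 per hour.
t_eff = 13.2 × 24.5 / (13.2 + 24.5) ≈ 8.5782 hours.

8.58 hours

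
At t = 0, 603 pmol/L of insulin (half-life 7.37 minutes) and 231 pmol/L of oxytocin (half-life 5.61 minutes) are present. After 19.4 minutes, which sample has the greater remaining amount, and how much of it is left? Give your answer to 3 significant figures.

insulin, 97.3 pmol/L

insulin: 603 × (1/2)^2.6323 ≈ 97.256 pmol/L.
oxytocin: 231 × (1/2)^3.4581 ≈ 21.019 pmol/L.
Insulin has more remaining, at ≈ 97.256 pmol/L.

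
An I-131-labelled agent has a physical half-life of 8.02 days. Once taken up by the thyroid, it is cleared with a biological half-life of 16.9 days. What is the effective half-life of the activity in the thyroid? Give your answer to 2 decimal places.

1/t_eff = 1/t_phys + 1/t_biol = 1/8.02 + 1/16.9 = 0.18386 per day.
t_eff = 8.02 × 16.9 / (8.02 + 16.9) ≈ 5.4389 days.

5.44 days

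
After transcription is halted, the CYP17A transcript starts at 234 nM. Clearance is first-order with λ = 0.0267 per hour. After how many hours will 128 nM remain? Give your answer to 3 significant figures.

t½ = ln 2 / λ = 0.69315 / 0.0267 ≈ 25.961 hours.
Fraction remaining = 128/234 ≈ 0.54701.
n = log₂(234/128) = ln(1.8281)/ln 2 ≈ 0.87036 half-lives.
t = n × t½ = 0.87036 × 25.961 ≈ 22.595 hours.

22.6 hours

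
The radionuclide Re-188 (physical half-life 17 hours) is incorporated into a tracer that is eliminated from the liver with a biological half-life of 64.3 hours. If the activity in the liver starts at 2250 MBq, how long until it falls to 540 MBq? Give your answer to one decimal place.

1/t_eff = 1/t_phys + 1/t_biol = 1/17 + 1/64.3 = 0.074376 per hour.
t_eff = 17 × 64.3 / (17 + 64.3) ≈ 13.445 hours.
n = log₂(2250/540) ≈ 2.0589; t = 2.0589 × 13.445 ≈ 27.682 hours.

27.7 hours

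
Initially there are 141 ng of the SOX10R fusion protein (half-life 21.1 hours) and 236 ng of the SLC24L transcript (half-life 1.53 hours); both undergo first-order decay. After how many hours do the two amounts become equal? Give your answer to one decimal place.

Set 141·(1/2)^(t/21.1) = 236·(1/2)^(t/1.53).
Taking log₂: log₂(141/236) = t·(1/21.1 − 1/1.53).
log₂(0.59746) = -0.74309; 1/21.1 − 1/1.53 = -0.6062.
t = -0.74309 / -0.6062 ≈ 1.2258 hours.

1.2 hours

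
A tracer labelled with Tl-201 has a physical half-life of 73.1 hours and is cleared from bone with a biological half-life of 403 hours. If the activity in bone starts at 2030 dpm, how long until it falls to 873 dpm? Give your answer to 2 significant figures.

75 hours

1/t_eff = 1/t_phys + 1/t_biol = 1/73.1 + 1/403 = 0.016161 per hour.
t_eff = 73.1 × 403 / (73.1 + 403) ≈ 61.876 hours.
n = log₂(2030/873) ≈ 1.2174; t = 1.2174 × 61.876 ≈ 75.33 hours.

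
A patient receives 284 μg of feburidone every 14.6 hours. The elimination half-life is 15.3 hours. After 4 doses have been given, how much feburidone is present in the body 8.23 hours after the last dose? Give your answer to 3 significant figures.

The 4 doses were given 52.03, 37.43, 22.83, 8.23 hours ago.
Total = 284·(1/2)^(52.03/15.3) + 284·(1/2)^(37.43/15.3) + 284·(1/2)^(22.83/15.3) + 284·(1/2)^(8.23/15.3)
      = 26.892 + 52.105 + 100.96 + 195.61 ≈ 375.56 μg.

376 μg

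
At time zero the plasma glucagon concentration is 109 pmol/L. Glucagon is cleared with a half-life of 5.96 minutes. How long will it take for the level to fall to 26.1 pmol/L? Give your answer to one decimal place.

12.3 minutes

Fraction remaining = 26.1/109 ≈ 0.23945.
n = log₂(109/26.1) = ln(4.1762)/ln 2 ≈ 2.0622 half-lives.
t = n × t½ = 2.0622 × 5.96 ≈ 12.291 minutes.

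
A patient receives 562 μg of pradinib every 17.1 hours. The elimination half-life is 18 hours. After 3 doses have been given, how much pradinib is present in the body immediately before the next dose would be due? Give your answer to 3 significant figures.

519 μg

The 3 doses were given 51.3, 34.2, 17.1 hours ago.
Total = 562·(1/2)^(51.3/18) + 562·(1/2)^(34.2/18) + 562·(1/2)^(17.1/18)
      = 77.947 + 150.58 + 290.91 ≈ 519.44 μg.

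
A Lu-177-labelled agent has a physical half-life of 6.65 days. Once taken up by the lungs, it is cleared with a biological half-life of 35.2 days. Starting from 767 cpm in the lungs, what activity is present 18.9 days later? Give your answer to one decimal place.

73.7 cpm

1/t_eff = 1/t_phys + 1/t_biol = 1/6.65 + 1/35.2 = 0.17879 per day.
t_eff = 6.65 × 35.2 / (6.65 + 35.2) ≈ 5.5933 days.
Remaining = 767 × (1/2)^(18.9/5.5933) = 767 × (1/2)^3.379 ≈ 73.723 cpm.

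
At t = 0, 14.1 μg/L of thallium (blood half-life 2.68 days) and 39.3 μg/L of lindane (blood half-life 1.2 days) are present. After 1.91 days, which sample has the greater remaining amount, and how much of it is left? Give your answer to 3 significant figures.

lindane, 13.0 μg/L

thallium: 14.1 × (1/2)^0.71269 ≈ 8.6036 μg/L.
lindane: 39.3 × (1/2)^1.5917 ≈ 13.039 μg/L.
Lindane has more remaining, at ≈ 13.039 μg/L.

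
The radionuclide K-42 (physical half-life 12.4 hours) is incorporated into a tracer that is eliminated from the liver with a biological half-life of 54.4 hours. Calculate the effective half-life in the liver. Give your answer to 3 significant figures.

1/t_eff = 1/t_phys + 1/t_biol = 1/12.4 + 1/54.4 = 0.099028 per hour.
t_eff = 12.4 × 54.4 / (12.4 + 54.4) ≈ 10.098 hours.

10.1 hours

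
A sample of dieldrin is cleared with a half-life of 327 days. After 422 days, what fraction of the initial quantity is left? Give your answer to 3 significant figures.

0.409

n = 422/327 ≈ 1.2905 half-lives.
Fraction remaining = (1/2)^1.2905 ≈ 0.4088.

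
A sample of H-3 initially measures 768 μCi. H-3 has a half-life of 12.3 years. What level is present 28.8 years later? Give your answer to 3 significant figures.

Number of half-lives: n = 28.8/12.3 ≈ 2.3415.
Remaining = 768 × (1/2)^2.3415 = 768 × 0.19731 ≈ 151.53 μCi.

152 μCi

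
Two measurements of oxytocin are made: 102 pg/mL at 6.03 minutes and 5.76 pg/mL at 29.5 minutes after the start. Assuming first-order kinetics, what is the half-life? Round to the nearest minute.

Over Δt = 29.5 − 6.03 = 23.47 minutes, the level fell by a factor of 102/5.76 ≈ 17.708.
n = log₂(17.708) ≈ 4.1464 half-lives, so t½ = 23.47/4.1464 ≈ 5.6604 minutes.

6 minutes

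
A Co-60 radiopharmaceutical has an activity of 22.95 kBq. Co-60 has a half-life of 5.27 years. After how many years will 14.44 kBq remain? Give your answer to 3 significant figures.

Fraction remaining = 14.44/22.95 ≈ 0.62919.
n = log₂(22.95/14.44) = ln(1.5893)/ln 2 ≈ 0.66842 half-lives.
t = n × t½ = 0.66842 × 5.27 ≈ 3.5226 years.

3.52 years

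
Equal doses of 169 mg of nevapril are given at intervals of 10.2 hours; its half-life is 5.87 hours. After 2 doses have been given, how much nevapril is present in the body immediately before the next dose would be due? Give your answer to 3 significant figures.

The 2 doses were given 20.4, 10.2 hours ago.
Total = 169·(1/2)^(20.4/5.87) + 169·(1/2)^(10.2/5.87)
      = 15.196 + 50.676 ≈ 65.872 mg.

65.9 mg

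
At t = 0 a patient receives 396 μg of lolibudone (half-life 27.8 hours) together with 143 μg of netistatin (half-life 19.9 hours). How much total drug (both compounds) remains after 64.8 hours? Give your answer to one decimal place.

93.7 μg

lolibudone: 396 × (1/2)^(64.8/27.8) = 396 × (1/2)^2.3309 ≈ 78.707 μg.
netistatin: 143 × (1/2)^(64.8/19.9) = 143 × (1/2)^3.2563 ≈ 14.966 μg.
Total = 78.707 + 14.966 ≈ 93.673 μg.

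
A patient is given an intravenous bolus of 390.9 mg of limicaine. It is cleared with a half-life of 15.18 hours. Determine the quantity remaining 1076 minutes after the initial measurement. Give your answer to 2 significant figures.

Convert the elapsed time: 1076 minutes = 17.9333 hours.
Number of half-lives: n = 17.9333/15.18 ≈ 1.1814.
Remaining = 390.9 × (1/2)^1.1814 = 390.9 × 0.44093 ≈ 172.36 mg.

170 mg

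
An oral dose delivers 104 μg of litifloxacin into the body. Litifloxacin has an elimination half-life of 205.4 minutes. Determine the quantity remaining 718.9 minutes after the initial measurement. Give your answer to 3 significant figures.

Number of half-lives: n = 718.9/205.4 ≈ 3.5.
Remaining = 104 × (1/2)^3.5 = 104 × 0.088388 ≈ 9.1924 μg.

9.19 μg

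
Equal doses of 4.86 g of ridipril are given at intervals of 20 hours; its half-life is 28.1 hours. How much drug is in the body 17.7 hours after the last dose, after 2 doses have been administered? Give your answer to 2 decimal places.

The 2 doses were given 37.7, 17.7 hours ago.
Total = 4.86·(1/2)^(37.7/28.1) + 4.86·(1/2)^(17.7/28.1)
      = 1.9176 + 3.1406 ≈ 5.0583 g.

5.06 g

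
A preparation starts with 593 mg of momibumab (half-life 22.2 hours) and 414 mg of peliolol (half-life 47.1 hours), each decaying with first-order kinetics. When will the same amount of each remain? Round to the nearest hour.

22 hours

Set 593·(1/2)^(t/22.2) = 414·(1/2)^(t/47.1).
Taking log₂: log₂(593/414) = t·(1/22.2 − 1/47.1).
log₂(1.4324) = 0.5184; 1/22.2 − 1/47.1 = 0.023814.
t = 0.5184 / 0.023814 ≈ 21.769 hours.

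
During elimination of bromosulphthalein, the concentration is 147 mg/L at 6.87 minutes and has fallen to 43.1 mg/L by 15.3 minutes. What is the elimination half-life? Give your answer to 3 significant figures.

Over Δt = 15.3 − 6.87 = 8.43 minutes, the level fell by a factor of 147/43.1 ≈ 3.4107.
n = log₂(3.4107) ≈ 1.7701 half-lives, so t½ = 8.43/1.7701 ≈ 4.7626 minutes.

4.76 minutes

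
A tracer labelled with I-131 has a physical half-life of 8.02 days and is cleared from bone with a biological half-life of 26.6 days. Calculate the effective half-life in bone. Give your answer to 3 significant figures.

1/t_eff = 1/t_phys + 1/t_biol = 1/8.02 + 1/26.6 = 0.16228 per day.
t_eff = 8.02 × 26.6 / (8.02 + 26.6) ≈ 6.1621 days.

6.16 days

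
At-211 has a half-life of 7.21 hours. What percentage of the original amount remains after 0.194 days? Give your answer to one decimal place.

63.9%

0.194 days = 4.656 hours.
n = 4.656/7.21 ≈ 0.64577 half-lives.
Fraction remaining = (1/2)^0.64577 ≈ 0.63915, i.e. 63.915%.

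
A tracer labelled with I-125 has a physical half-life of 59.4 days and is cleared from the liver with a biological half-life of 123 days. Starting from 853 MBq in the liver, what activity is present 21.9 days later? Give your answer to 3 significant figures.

1/t_eff = 1/t_phys + 1/t_biol = 1/59.4 + 1/123 = 0.024965 per day.
t_eff = 59.4 × 123 / (59.4 + 123) ≈ 40.056 days.
Remaining = 853 × (1/2)^(21.9/40.056) = 853 × (1/2)^0.54674 ≈ 583.94 MBq.

584 MBq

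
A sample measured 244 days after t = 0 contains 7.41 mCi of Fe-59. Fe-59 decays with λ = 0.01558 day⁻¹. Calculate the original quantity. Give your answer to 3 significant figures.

t½ = ln 2 / λ = 0.69315 / 0.01558 ≈ 44.49 days.
Number of half-lives elapsed: n = 244/44.49 ≈ 5.4844.
A₀ = A × 2^n = 7.41 × 2^5.4844 = 7.41 × 44.769 ≈ 331.74 mCi.

332 mCi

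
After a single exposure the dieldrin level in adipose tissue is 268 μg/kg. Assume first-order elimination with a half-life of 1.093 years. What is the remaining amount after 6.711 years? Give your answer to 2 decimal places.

Number of half-lives: n = 6.711/1.093 ≈ 6.14.
Remaining = 268 × (1/2)^6.14 = 268 × 0.01418 ≈ 3.8003 μg/kg.

3.80 μg/kg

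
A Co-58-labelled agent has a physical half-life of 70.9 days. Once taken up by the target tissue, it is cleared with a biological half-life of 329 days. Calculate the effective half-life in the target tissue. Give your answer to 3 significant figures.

58.3 days

1/t_eff = 1/t_phys + 1/t_biol = 1/70.9 + 1/329 = 0.017144 per day.
t_eff = 70.9 × 329 / (70.9 + 329) ≈ 58.33 days.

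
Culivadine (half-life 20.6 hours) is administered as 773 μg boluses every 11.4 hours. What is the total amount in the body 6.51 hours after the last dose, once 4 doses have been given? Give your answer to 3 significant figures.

1530 μg

The 4 doses were given 40.71, 29.31, 17.91, 6.51 hours ago.
Total = 773·(1/2)^(40.71/20.6) + 773·(1/2)^(29.31/20.6) + 773·(1/2)^(17.91/20.6) + 773·(1/2)^(6.51/20.6)
      = 196.46 + 288.32 + 423.12 + 620.94 ≈ 1528.8 μg.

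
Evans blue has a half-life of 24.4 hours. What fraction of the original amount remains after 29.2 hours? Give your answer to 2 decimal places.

0.44

n = 29.2/24.4 ≈ 1.1967 half-lives.
Fraction remaining = (1/2)^1.1967 ≈ 0.43627.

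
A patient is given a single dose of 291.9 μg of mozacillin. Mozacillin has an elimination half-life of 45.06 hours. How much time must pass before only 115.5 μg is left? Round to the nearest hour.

Fraction remaining = 115.5/291.9 ≈ 0.39568.
n = log₂(291.9/115.5) = ln(2.5273)/ln 2 ≈ 1.3376 half-lives.
t = n × t½ = 1.3376 × 45.06 ≈ 60.271 hours.

60 hours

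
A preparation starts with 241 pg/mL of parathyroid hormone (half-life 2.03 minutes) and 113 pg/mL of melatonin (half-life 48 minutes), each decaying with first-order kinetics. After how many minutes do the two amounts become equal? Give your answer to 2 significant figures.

Set 241·(1/2)^(t/2.03) = 113·(1/2)^(t/48).
Taking log₂: log₂(241/113) = t·(1/2.03 − 1/48).
log₂(2.1327) = 1.0927; 1/2.03 − 1/48 = 0.47178.
t = 1.0927 / 0.47178 ≈ 2.3162 minutes.

2.3 minutes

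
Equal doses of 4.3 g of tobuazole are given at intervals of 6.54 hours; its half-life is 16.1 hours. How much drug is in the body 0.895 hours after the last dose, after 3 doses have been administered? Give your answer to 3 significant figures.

The 3 doses were given 13.975, 7.435, 0.895 hours ago.
Total = 4.3·(1/2)^(13.975/16.1) + 4.3·(1/2)^(7.435/16.1) + 4.3·(1/2)^(0.895/16.1)
      = 2.356 + 3.1221 + 4.1375 ≈ 9.6156 g.

9.62 g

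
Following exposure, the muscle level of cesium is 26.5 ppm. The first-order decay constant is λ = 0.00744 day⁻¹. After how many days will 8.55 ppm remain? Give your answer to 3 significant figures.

152 days

t½ = ln 2 / λ = 0.69315 / 0.00744 ≈ 93.165 days.
Fraction remaining = 8.55/26.5 ≈ 0.32264.
n = log₂(26.5/8.55) = ln(3.0994)/ln 2 ≈ 1.632 half-lives.
t = n × t½ = 1.632 × 93.165 ≈ 152.04 days.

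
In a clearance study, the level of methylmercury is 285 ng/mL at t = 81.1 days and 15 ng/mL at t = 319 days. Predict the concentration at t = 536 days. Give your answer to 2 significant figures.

1.0 ng/mL

Over Δt = 319 − 81.1 = 237.9 days, the level fell by a factor of 285/15 ≈ 19.
n = log₂(19) ≈ 4.2479 half-lives, so t½ = 237.9/4.2479 ≈ 56.004 days.
From t = 319 to t = 536: 15 × (1/2)^((536−319)/56.004) ≈ 1.0225 ng/mL.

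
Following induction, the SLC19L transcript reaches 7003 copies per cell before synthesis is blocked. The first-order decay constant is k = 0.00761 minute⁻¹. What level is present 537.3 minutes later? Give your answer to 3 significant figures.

117 copies per cell

t½ = ln 2 / k = 0.69315 / 0.00761 ≈ 91.084 minutes.
Number of half-lives: n = 537.3/91.084 ≈ 5.899.
Remaining = 7003 × (1/2)^5.899 = 7003 × 0.016758 ≈ 117.36 copies per cell.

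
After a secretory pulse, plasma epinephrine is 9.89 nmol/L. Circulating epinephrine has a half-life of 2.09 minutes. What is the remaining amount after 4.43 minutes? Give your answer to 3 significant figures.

Number of half-lives: n = 4.43/2.09 ≈ 2.1196.
Remaining = 9.89 × (1/2)^2.1196 = 9.89 × 0.23011 ≈ 2.2758 nmol/L.

2.28 nmol/L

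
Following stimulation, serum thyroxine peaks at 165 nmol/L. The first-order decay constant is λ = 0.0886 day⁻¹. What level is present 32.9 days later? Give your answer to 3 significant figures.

8.94 nmol/L

t½ = ln 2 / λ = 0.69315 / 0.0886 ≈ 7.8233 days.
Number of half-lives: n = 32.9/7.8233 ≈ 4.2054.
Remaining = 165 × (1/2)^4.2054 = 165 × 0.054207 ≈ 8.9442 nmol/L.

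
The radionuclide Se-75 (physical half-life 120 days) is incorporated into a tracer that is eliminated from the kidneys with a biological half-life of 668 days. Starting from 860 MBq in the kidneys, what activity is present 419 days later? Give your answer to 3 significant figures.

1/t_eff = 1/t_phys + 1/t_biol = 1/120 + 1/668 = 0.0098303 per day.
t_eff = 120 × 668 / (120 + 668) ≈ 101.73 days.
Remaining = 860 × (1/2)^(419/101.73) = 860 × (1/2)^4.1189 ≈ 49.497 MBq.

49.5 MBq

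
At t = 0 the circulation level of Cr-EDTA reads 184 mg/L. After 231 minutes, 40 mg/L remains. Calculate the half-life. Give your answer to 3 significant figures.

A/A₀ = 40/184 ≈ 0.21739.
n = log₂(4.6) ≈ 2.2016 half-lives elapsed in 231 minutes.
t½ = 231/2.2016 ≈ 104.92 minutes.

105 minutes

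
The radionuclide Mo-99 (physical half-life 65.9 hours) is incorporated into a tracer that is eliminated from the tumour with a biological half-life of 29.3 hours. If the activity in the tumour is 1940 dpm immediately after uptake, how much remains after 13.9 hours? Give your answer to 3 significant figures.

1/t_eff = 1/t_phys + 1/t_biol = 1/65.9 + 1/29.3 = 0.049304 per hour.
t_eff = 65.9 × 29.3 / (65.9 + 29.3) ≈ 20.282 hours.
Remaining = 1940 × (1/2)^(13.9/20.282) = 1940 × (1/2)^0.68533 ≈ 1206.4 dpm.

1210 dpm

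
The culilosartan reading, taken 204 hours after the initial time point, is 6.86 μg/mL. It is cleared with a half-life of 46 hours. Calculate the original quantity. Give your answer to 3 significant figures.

Number of half-lives elapsed: n = 204/46 ≈ 4.4348.
A₀ = A × 2^n = 6.86 × 2^4.4348 = 6.86 × 21.627 ≈ 148.36 μg/mL.

148 μg/mL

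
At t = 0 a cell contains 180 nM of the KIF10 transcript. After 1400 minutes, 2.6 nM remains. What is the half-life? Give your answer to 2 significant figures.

230 minutes

A/A₀ = 2.6/180 ≈ 0.014444.
n = log₂(69.231) ≈ 6.1133 half-lives elapsed in 1400 minutes.
t½ = 1400/6.1133 ≈ 229.01 minutes.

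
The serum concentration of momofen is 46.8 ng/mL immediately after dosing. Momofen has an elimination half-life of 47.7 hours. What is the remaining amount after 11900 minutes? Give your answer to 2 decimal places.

2.62 ng/mL

Convert the elapsed time: 11900 minutes = 198.333 hours.
Number of half-lives: n = 198.333/47.7 ≈ 4.1579.
Remaining = 46.8 × (1/2)^4.1579 = 46.8 × 0.056019 ≈ 2.6217 ng/mL.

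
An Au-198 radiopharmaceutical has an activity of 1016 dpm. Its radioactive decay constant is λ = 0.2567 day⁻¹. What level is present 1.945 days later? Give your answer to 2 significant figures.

t½ = ln 2 / λ = 0.69315 / 0.2567 ≈ 2.7002 days.
Number of half-lives: n = 1.945/2.7002 ≈ 0.72031.
Remaining = 1016 × (1/2)^0.72031 = 1016 × 0.60697 ≈ 616.68 dpm.

620 dpm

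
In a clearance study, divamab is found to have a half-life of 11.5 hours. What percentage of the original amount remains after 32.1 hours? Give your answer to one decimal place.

n = 32.1/11.5 ≈ 2.7913 half-lives.
Fraction remaining = (1/2)^2.7913 ≈ 0.14446, i.e. 14.446%.

14.4%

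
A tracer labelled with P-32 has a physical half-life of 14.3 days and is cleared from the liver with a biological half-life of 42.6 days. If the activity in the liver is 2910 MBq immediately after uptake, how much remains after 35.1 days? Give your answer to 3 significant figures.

300 MBq

1/t_eff = 1/t_phys + 1/t_biol = 1/14.3 + 1/42.6 = 0.093404 per day.
t_eff = 14.3 × 42.6 / (14.3 + 42.6) ≈ 10.706 days.
Remaining = 2910 × (1/2)^(35.1/10.706) = 2910 × (1/2)^3.2785 ≈ 299.9 MBq.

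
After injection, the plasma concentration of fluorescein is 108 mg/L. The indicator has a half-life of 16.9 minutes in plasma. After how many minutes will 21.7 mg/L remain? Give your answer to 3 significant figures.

39.1 minutes

Fraction remaining = 21.7/108 ≈ 0.20093.
n = log₂(108/21.7) = ln(4.977)/ln 2 ≈ 2.3153 half-lives.
t = n × t½ = 2.3153 × 16.9 ≈ 39.128 minutes.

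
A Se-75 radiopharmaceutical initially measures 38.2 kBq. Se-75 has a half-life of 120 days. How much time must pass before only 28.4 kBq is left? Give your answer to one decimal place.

51.3 days

Fraction remaining = 28.4/38.2 ≈ 0.74346.
n = log₂(38.2/28.4) = ln(1.3451)/ln 2 ≈ 0.42768 half-lives.
t = n × t½ = 0.42768 × 120 ≈ 51.322 days.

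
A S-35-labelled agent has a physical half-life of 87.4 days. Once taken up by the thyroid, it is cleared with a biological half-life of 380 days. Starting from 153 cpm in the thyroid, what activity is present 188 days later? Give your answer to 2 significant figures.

24 cpm

1/t_eff = 1/t_phys + 1/t_biol = 1/87.4 + 1/380 = 0.014073 per day.
t_eff = 87.4 × 380 / (87.4 + 380) ≈ 71.057 days.
Remaining = 153 × (1/2)^(188/71.057) = 153 × (1/2)^2.6458 ≈ 24.448 cpm.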